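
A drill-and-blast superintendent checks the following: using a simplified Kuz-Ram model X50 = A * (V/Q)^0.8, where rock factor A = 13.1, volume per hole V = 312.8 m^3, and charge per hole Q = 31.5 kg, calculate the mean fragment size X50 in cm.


82.1933 cm

Compute V/Q:
V/Q = 312.8 / 31.5 = 9.93015873
Raise to the power 0.8:
(V/Q)^0.8 = 9.93015873^0.8 = 6.274295265
Multiply by A:
X50 = 13.1 * 6.274295265
= 82.1933 cm


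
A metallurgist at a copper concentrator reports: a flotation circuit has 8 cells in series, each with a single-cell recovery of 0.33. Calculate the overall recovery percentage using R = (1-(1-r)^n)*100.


95.9393%

Complement of single-cell recovery:
1 - r = 1 - 0.33 = 0.67
Raise to power n:
(1 - r)^8 = 0.67^8 = 0.04060676776
Overall recovery:
R = (1 - 0.04060676776) * 100
= 95.9393%


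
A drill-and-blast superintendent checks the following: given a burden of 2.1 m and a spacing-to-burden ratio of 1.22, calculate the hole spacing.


Spacing = burden * ratio
= 2.1 * 1.22
= 2.562 m

2.562 m


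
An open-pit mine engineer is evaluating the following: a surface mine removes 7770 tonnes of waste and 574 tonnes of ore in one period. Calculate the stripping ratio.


Stripping ratio = waste tonnage / ore tonnage
= 7770 / 574
= 13.5366

13.5366


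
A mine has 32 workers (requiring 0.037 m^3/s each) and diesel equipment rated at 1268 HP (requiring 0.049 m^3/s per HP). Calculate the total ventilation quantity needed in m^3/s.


Airflow for workers:
Q_people = 32 * 0.037 = 1.184 m^3/s
Airflow for diesel equipment:
Q_diesel = 1268 * 0.049 = 62.132 m^3/s
Total ventilation:
Q_total = 1.184 + 62.132
= 63.316 m^3/s

63.316 m^3/s


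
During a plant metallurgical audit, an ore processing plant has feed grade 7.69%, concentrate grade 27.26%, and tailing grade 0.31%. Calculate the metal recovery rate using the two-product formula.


97.0727%

Using the two-product formula:
R = 100 * c * (f - t) / (f * (c - t))
Numerator = 100 * 27.26 * (7.69 - 0.31)
= 100 * 27.26 * 7.38
= 20117.88
Denominator = 7.69 * (27.26 - 0.31)
= 7.69 * 26.95
= 207.2455
R = 20117.88 / 207.2455
= 97.0727%


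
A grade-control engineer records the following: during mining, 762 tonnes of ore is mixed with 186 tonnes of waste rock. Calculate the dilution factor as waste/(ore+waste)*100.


Total material = ore + waste
= 762 + 186 = 948 tonnes
Dilution = waste / total * 100
= 186 / 948 * 100
= 0.1962025316 * 100
= 19.6203%

19.6203%


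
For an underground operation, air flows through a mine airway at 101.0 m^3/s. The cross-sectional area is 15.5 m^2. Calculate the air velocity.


Velocity = flow rate / cross-sectional area
= 101.0 / 15.5
= 6.5161 m/s

6.5161 m/s


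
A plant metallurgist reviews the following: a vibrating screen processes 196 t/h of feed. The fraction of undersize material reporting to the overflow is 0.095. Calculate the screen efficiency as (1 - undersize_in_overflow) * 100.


90.5%

Screen efficiency = (1 - fraction of undersize in overflow) * 100
= (1 - 0.095) * 100
= 0.905 * 100
= 90.5%


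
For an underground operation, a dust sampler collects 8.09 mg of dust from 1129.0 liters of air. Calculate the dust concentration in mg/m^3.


7.1656 mg/m^3

Convert liters to m^3: 1 m^3 = 1000 L
Concentration = mass / volume * 1000
= 8.09 / 1129.0 * 1000
= 0.007165633304 * 1000
= 7.1656 mg/m^3


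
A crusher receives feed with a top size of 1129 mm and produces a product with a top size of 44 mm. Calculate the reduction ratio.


25.6591

Reduction ratio = feed size / product size
= 1129 / 44
= 25.6591


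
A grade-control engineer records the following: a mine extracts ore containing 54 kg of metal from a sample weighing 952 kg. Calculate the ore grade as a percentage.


5.6723%

Ore grade = (metal mass / ore mass) * 100
= (54 / 952) * 100
= 0.05672268908 * 100
= 5.6723%


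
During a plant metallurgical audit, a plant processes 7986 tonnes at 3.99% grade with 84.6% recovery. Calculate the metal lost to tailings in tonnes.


49.0708 tonnes

Total metal in feed:
= 7986 * 3.99 / 100 = 318.6414 tonnes
Metal recovered:
= 318.6414 * 84.6 / 100 = 269.5706244 tonnes
Metal lost to tailings:
= 318.6414 - 269.5706244
= 49.0708 tonnes


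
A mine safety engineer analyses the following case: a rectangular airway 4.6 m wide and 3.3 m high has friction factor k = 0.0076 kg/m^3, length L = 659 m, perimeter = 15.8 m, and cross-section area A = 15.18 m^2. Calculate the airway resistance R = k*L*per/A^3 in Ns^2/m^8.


Compute the numerator:
k * L * per = 0.0076 * 659 * 15.8
= 79.13272
Compute the denominator:
A^3 = 15.18^3 = 3497.963832
Resistance:
R = 79.13272 / 3497.963832
= 0.0226 Ns^2/m^8

0.0226 Ns^2/m^8


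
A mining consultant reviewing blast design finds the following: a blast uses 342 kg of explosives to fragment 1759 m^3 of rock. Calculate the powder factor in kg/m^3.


Powder factor = explosive mass / rock volume
= 342 / 1759
= 0.1944 kg/m^3

0.1944 kg/m^3


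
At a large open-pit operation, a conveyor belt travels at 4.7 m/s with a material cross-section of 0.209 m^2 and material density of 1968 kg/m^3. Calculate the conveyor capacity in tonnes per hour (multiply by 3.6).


Volumetric flow = speed * area
= 4.7 * 0.209 = 0.9823 m^3/s
Mass flow = volumetric * density
= 0.9823 * 1968 = 1933.1664 kg/s
Convert to t/h: multiply by 3.6
Capacity = 1933.1664 * 3.6
= 6959.399 t/h

6959.399 t/h


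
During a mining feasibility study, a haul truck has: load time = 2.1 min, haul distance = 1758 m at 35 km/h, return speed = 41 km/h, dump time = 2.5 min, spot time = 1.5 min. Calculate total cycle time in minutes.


11.6864 min

Convert haul speed to m/min: 35 * 1000/60 = 583.3333333 m/min
Haul time = 1758 / 583.3333333 = 3.013714286 min
Convert return speed to m/min: 41 * 1000/60 = 683.3333333 m/min
Return time = 1758 / 683.3333333 = 2.572682927 min
Total cycle time:
= 2.1 + 3.013714286 + 2.5 + 2.572682927 + 1.5
= 11.6864 min


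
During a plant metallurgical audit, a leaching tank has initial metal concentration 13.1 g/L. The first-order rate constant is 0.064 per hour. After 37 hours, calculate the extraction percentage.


Compute the exponent:
-k * t = -0.064 * 37 = -2.368
Remaining concentration:
C = 13.1 * exp(-2.368)
= 13.1 * 0.09366787482
= 1.22704916 g/L
Extracted = 13.1 - 1.22704916 = 11.87295084 g/L
Extraction % = 11.87295084 / 13.1 * 100
= 90.6332%

90.6332%


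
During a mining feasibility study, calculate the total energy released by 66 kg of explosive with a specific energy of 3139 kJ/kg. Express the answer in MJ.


Energy = mass * specific_energy / 1000
= 66 * 3139 / 1000
= 207174 / 1000
= 207.174 MJ

207.174 MJ


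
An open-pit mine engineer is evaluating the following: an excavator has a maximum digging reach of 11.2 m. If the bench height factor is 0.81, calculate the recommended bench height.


9.072 m

Bench height = reach * factor
= 11.2 * 0.81
= 9.072 m


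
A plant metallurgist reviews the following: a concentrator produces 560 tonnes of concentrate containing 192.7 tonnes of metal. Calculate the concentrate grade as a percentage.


Grade = (metal in concentrate / concentrate mass) * 100
= (192.7 / 560) * 100
= 0.3441071429 * 100
= 34.4107%

34.4107%


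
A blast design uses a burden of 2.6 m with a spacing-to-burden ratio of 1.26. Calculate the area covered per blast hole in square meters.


8.5176 m^2

First, find the spacing:
Spacing = burden * ratio = 2.6 * 1.26
= 3.276 m
Then, calculate the area:
Area = burden * spacing = 2.6 * 3.276
= 8.5176 m^2


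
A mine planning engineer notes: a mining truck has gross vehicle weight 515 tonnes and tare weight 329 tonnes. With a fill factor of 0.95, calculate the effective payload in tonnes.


Maximum payload = gross - tare
= 515 - 329 = 186 tonnes
Effective payload = max payload * fill factor
= 186 * 0.95
= 176.7 tonnes

176.7 tonnes


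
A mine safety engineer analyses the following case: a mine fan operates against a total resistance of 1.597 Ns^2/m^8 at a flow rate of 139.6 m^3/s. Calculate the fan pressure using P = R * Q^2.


Compute Q^2:
Q^2 = 139.6^2 = 19488.16
Compute pressure:
P = R * Q^2 = 1.597 * 19488.16
= 31122.5915 Pa

31122.5915 Pa


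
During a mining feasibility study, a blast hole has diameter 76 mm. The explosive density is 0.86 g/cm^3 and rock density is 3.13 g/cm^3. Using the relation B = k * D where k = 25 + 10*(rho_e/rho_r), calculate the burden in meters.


First, compute k:
rho_e / rho_r = 0.86 / 3.13 = 0.2747603834
k = 25 + 10 * 0.2747603834 = 27.74760383
Then, compute burden:
B = k * D / 1000 = 27.74760383 * 76 / 1000
= 2108.817891 / 1000
= 2.1088 m

2.1088 m


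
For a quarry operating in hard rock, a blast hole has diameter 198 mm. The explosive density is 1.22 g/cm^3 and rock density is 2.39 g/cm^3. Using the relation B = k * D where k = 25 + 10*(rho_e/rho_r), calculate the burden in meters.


First, compute k:
rho_e / rho_r = 1.22 / 2.39 = 0.510460251
k = 25 + 10 * 0.510460251 = 30.10460251
Then, compute burden:
B = k * D / 1000 = 30.10460251 * 198 / 1000
= 5960.711297 / 1000
= 5.9607 m

5.9607 m


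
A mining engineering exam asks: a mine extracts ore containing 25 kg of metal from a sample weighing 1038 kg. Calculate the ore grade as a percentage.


2.4085%

Ore grade = (metal mass / ore mass) * 100
= (25 / 1038) * 100
= 0.02408477842 * 100
= 2.4085%


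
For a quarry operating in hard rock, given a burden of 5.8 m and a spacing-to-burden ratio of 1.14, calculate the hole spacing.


Spacing = burden * ratio
= 5.8 * 1.14
= 6.612 m

6.612 m


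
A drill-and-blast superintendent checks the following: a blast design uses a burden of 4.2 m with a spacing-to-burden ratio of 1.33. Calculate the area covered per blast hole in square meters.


First, find the spacing:
Spacing = burden * ratio = 4.2 * 1.33
= 5.586 m
Then, calculate the area:
Area = burden * spacing = 4.2 * 5.586
= 23.4612 m^2

23.4612 m^2


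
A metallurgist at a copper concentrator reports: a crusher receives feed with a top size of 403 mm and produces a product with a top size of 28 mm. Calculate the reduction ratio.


Reduction ratio = feed size / product size
= 403 / 28
= 14.3929

14.3929


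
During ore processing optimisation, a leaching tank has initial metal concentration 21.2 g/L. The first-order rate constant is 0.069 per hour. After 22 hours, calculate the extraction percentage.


78.085%

Compute the exponent:
-k * t = -0.069 * 22 = -1.518
Remaining concentration:
C = 21.2 * exp(-1.518)
= 21.2 * 0.2191497484
= 4.645974667 g/L
Extracted = 21.2 - 4.645974667 = 16.55402533 g/L
Extraction % = 16.55402533 / 21.2 * 100
= 78.085%


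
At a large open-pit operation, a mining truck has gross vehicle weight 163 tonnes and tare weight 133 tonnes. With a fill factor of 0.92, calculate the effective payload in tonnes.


27.6 tonnes

Maximum payload = gross - tare
= 163 - 133 = 30 tonnes
Effective payload = max payload * fill factor
= 30 * 0.92
= 27.6 tonnes


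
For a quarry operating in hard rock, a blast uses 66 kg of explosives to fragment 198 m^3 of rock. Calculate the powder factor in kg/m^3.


0.3333 kg/m^3

Powder factor = explosive mass / rock volume
= 66 / 198
= 0.3333 kg/m^3


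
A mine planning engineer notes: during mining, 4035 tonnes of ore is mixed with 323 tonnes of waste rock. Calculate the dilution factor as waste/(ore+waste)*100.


7.4117%

Total material = ore + waste
= 4035 + 323 = 4358 tonnes
Dilution = waste / total * 100
= 323 / 4358 * 100
= 0.07411656723 * 100
= 7.4117%


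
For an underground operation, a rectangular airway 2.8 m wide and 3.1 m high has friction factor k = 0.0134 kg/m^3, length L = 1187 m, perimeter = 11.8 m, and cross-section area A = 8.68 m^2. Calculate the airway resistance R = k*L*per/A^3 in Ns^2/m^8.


0.287 Ns^2/m^8

Compute the numerator:
k * L * per = 0.0134 * 1187 * 11.8
= 187.68844
Compute the denominator:
A^3 = 8.68^3 = 653.972032
Resistance:
R = 187.68844 / 653.972032
= 0.287 Ns^2/m^8


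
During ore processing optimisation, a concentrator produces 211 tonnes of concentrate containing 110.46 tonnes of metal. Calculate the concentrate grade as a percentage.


Grade = (metal in concentrate / concentrate mass) * 100
= (110.46 / 211) * 100
= 0.523507109 * 100
= 52.3507%

52.3507%


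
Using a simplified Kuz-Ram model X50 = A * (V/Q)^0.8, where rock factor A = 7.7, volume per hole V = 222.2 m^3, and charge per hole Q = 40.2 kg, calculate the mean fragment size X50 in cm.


30.2347 cm

Compute V/Q:
V/Q = 222.2 / 40.2 = 5.527363184
Raise to the power 0.8:
(V/Q)^0.8 = 5.527363184^0.8 = 3.926579557
Multiply by A:
X50 = 7.7 * 3.926579557
= 30.2347 cm


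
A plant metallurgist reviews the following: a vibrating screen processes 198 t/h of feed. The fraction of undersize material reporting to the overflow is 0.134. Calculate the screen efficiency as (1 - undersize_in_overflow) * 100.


86.6%

Screen efficiency = (1 - fraction of undersize in overflow) * 100
= (1 - 0.134) * 100
= 0.866 * 100
= 86.6%


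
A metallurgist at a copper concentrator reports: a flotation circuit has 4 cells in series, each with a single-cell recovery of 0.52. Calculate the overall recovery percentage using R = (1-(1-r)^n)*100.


Complement of single-cell recovery:
1 - r = 1 - 0.52 = 0.48
Raise to power n:
(1 - r)^4 = 0.48^4 = 0.05308416
Overall recovery:
R = (1 - 0.05308416) * 100
= 94.6916%

94.6916%


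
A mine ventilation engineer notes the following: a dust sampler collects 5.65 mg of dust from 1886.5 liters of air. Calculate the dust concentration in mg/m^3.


2.995 mg/m^3

Convert liters to m^3: 1 m^3 = 1000 L
Concentration = mass / volume * 1000
= 5.65 / 1886.5 * 1000
= 0.002994964219 * 1000
= 2.995 mg/m^3


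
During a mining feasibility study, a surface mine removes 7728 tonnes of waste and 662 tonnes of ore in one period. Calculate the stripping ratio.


Stripping ratio = waste tonnage / ore tonnage
= 7728 / 662
= 11.6737

11.6737


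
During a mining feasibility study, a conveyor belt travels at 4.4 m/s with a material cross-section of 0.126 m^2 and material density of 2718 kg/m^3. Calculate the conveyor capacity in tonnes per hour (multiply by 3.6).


5424.6931 t/h

Volumetric flow = speed * area
= 4.4 * 0.126 = 0.5544 m^3/s
Mass flow = volumetric * density
= 0.5544 * 2718 = 1506.8592 kg/s
Convert to t/h: multiply by 3.6
Capacity = 1506.8592 * 3.6
= 5424.6931 t/h


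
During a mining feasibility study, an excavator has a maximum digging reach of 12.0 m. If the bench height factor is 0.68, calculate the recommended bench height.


Bench height = reach * factor
= 12.0 * 0.68
= 8.16 m

8.16 m


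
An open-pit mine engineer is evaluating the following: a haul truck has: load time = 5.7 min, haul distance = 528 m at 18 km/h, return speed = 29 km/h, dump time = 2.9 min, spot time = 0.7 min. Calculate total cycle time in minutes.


Convert haul speed to m/min: 18 * 1000/60 = 300 m/min
Haul time = 528 / 300 = 1.76 min
Convert return speed to m/min: 29 * 1000/60 = 483.3333333 m/min
Return time = 528 / 483.3333333 = 1.092413793 min
Total cycle time:
= 5.7 + 1.76 + 2.9 + 1.092413793 + 0.7
= 12.1524 min

12.1524 min


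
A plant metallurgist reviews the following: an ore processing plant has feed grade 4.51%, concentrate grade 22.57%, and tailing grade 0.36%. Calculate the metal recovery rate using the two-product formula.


Using the two-product formula:
R = 100 * c * (f - t) / (f * (c - t))
Numerator = 100 * 22.57 * (4.51 - 0.36)
= 100 * 22.57 * 4.15
= 9366.55
Denominator = 4.51 * (22.57 - 0.36)
= 4.51 * 22.21
= 100.1671
R = 9366.55 / 100.1671
= 93.5092%

93.5092%


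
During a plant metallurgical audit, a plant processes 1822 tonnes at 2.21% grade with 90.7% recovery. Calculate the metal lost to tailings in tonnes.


Total metal in feed:
= 1822 * 2.21 / 100 = 40.2662 tonnes
Metal recovered:
= 40.2662 * 90.7 / 100 = 36.5214434 tonnes
Metal lost to tailings:
= 40.2662 - 36.5214434
= 3.7448 tonnes

3.7448 tonnes


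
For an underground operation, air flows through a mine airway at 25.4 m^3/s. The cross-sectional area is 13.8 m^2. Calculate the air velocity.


Velocity = flow rate / cross-sectional area
= 25.4 / 13.8
= 1.8406 m/s

1.8406 m/s


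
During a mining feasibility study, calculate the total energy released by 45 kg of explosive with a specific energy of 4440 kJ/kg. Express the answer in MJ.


199.8 MJ

Energy = mass * specific_energy / 1000
= 45 * 4440 / 1000
= 199800 / 1000
= 199.8 MJ


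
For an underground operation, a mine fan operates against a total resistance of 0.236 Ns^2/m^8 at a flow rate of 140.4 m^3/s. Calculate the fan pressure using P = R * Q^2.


Compute Q^2:
Q^2 = 140.4^2 = 19712.16
Compute pressure:
P = R * Q^2 = 0.236 * 19712.16
= 4652.0698 Pa

4652.0698 Pa


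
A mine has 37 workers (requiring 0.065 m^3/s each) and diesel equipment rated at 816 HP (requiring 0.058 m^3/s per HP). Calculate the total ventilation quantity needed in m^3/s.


Airflow for workers:
Q_people = 37 * 0.065 = 2.405 m^3/s
Airflow for diesel equipment:
Q_diesel = 816 * 0.058 = 47.328 m^3/s
Total ventilation:
Q_total = 2.405 + 47.328
= 49.733 m^3/s

49.733 m^3/s


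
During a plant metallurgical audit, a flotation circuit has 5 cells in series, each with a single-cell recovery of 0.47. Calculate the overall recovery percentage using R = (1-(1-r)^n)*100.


95.818%

Complement of single-cell recovery:
1 - r = 1 - 0.47 = 0.53
Raise to power n:
(1 - r)^5 = 0.53^5 = 0.0418195493
Overall recovery:
R = (1 - 0.0418195493) * 100
= 95.818%


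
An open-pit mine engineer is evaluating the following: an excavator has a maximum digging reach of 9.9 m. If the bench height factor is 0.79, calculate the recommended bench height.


7.821 m

Bench height = reach * factor
= 9.9 * 0.79
= 7.821 m


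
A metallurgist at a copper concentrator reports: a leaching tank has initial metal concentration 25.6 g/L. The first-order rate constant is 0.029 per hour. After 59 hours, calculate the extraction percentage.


Compute the exponent:
-k * t = -0.029 * 59 = -1.711
Remaining concentration:
C = 25.6 * exp(-1.711)
= 25.6 * 0.1806850172
= 4.625536441 g/L
Extracted = 25.6 - 4.625536441 = 20.97446356 g/L
Extraction % = 20.97446356 / 25.6 * 100
= 81.9315%

81.9315%


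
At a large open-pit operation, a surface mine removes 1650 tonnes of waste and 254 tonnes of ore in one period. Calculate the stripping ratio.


Stripping ratio = waste tonnage / ore tonnage
= 1650 / 254
= 6.4961

6.4961


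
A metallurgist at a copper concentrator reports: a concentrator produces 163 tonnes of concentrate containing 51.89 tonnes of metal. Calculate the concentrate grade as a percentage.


Grade = (metal in concentrate / concentrate mass) * 100
= (51.89 / 163) * 100
= 0.3183435583 * 100
= 31.8344%

31.8344%


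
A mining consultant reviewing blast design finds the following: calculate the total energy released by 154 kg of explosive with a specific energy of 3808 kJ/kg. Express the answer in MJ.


Energy = mass * specific_energy / 1000
= 154 * 3808 / 1000
= 586432 / 1000
= 586.432 MJ

586.432 MJ


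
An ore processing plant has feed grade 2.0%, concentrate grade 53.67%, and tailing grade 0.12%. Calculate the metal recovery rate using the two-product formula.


Using the two-product formula:
R = 100 * c * (f - t) / (f * (c - t))
Numerator = 100 * 53.67 * (2.0 - 0.12)
= 100 * 53.67 * 1.88
= 10089.96
Denominator = 2.0 * (53.67 - 0.12)
= 2.0 * 53.55
= 107.1
R = 10089.96 / 107.1
= 94.2106%

94.2106%


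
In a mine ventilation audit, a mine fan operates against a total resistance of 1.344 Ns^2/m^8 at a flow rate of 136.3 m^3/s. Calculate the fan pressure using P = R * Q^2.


Compute Q^2:
Q^2 = 136.3^2 = 18577.69
Compute pressure:
P = R * Q^2 = 1.344 * 18577.69
= 24968.4154 Pa

24968.4154 Pa


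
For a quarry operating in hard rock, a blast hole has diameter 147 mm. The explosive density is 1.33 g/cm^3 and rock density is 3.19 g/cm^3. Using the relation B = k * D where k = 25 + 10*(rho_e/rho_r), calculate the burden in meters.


4.2879 m

First, compute k:
rho_e / rho_r = 1.33 / 3.19 = 0.4169278997
k = 25 + 10 * 0.4169278997 = 29.169279
Then, compute burden:
B = k * D / 1000 = 29.169279 * 147 / 1000
= 4287.884013 / 1000
= 4.2879 m


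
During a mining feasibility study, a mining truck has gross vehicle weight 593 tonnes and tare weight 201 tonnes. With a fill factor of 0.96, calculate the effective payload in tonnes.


376.32 tonnes

Maximum payload = gross - tare
= 593 - 201 = 392 tonnes
Effective payload = max payload * fill factor
= 392 * 0.96
= 376.32 tonnes


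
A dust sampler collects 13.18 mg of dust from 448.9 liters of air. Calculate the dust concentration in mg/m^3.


29.3607 mg/m^3

Convert liters to m^3: 1 m^3 = 1000 L
Concentration = mass / volume * 1000
= 13.18 / 448.9 * 1000
= 0.02936065939 * 1000
= 29.3607 mg/m^3


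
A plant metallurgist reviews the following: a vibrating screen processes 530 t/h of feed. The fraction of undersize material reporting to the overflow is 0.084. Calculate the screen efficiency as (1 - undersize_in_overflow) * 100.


Screen efficiency = (1 - fraction of undersize in overflow) * 100
= (1 - 0.084) * 100
= 0.916 * 100
= 91.6%

91.6%


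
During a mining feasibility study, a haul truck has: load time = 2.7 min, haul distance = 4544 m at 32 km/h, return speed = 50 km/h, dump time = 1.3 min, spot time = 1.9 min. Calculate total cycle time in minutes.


Convert haul speed to m/min: 32 * 1000/60 = 533.3333333 m/min
Haul time = 4544 / 533.3333333 = 8.52 min
Convert return speed to m/min: 50 * 1000/60 = 833.3333333 m/min
Return time = 4544 / 833.3333333 = 5.4528 min
Total cycle time:
= 2.7 + 8.52 + 1.3 + 5.4528 + 1.9
= 19.8728 min

19.8728 min


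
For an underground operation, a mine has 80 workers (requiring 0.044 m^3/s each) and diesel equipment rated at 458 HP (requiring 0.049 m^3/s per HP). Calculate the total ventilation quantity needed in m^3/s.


Airflow for workers:
Q_people = 80 * 0.044 = 3.52 m^3/s
Airflow for diesel equipment:
Q_diesel = 458 * 0.049 = 22.442 m^3/s
Total ventilation:
Q_total = 3.52 + 22.442
= 25.962 m^3/s

25.962 m^3/s


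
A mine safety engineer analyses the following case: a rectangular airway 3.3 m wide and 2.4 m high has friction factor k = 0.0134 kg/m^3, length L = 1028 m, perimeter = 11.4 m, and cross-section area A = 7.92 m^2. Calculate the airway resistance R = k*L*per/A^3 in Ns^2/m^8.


Compute the numerator:
k * L * per = 0.0134 * 1028 * 11.4
= 157.03728
Compute the denominator:
A^3 = 7.92^3 = 496.793088
Resistance:
R = 157.03728 / 496.793088
= 0.3161 Ns^2/m^8

0.3161 Ns^2/m^8


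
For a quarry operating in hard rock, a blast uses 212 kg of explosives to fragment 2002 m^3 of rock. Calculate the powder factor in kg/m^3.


0.1059 kg/m^3

Powder factor = explosive mass / rock volume
= 212 / 2002
= 0.1059 kg/m^3


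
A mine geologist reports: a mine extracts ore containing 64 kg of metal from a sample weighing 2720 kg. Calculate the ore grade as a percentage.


2.3529%

Ore grade = (metal mass / ore mass) * 100
= (64 / 2720) * 100
= 0.02352941176 * 100
= 2.3529%


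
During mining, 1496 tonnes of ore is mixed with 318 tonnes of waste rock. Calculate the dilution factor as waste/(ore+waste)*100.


Total material = ore + waste
= 1496 + 318 = 1814 tonnes
Dilution = waste / total * 100
= 318 / 1814 * 100
= 0.1753031974 * 100
= 17.5303%

17.5303%


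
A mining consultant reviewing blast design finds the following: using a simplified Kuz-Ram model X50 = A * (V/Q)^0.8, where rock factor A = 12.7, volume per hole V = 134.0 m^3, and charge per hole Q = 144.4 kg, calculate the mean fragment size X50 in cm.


Compute V/Q:
V/Q = 134.0 / 144.4 = 0.9279778393
Raise to the power 0.8:
(V/Q)^0.8 = 0.9279778393^0.8 = 0.9419548446
Multiply by A:
X50 = 12.7 * 0.9419548446
= 11.9628 cm

11.9628 cm


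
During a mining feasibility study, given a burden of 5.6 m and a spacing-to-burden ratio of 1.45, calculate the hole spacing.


8.12 m

Spacing = burden * ratio
= 5.6 * 1.45
= 8.12 m


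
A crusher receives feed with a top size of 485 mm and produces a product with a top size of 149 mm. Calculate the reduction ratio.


3.255

Reduction ratio = feed size / product size
= 485 / 149
= 3.255


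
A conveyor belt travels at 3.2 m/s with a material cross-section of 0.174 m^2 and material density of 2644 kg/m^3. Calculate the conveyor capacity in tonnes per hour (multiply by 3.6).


Volumetric flow = speed * area
= 3.2 * 0.174 = 0.5568 m^3/s
Mass flow = volumetric * density
= 0.5568 * 2644 = 1472.1792 kg/s
Convert to t/h: multiply by 3.6
Capacity = 1472.1792 * 3.6
= 5299.8451 t/h

5299.8451 t/h


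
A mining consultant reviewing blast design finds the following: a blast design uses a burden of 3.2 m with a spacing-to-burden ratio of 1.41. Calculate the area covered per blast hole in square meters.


14.4384 m^2

First, find the spacing:
Spacing = burden * ratio = 3.2 * 1.41
= 4.512 m
Then, calculate the area:
Area = burden * spacing = 3.2 * 4.512
= 14.4384 m^2


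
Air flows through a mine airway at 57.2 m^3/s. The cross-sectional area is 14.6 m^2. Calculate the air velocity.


Velocity = flow rate / cross-sectional area
= 57.2 / 14.6
= 3.9178 m/s

3.9178 m/s


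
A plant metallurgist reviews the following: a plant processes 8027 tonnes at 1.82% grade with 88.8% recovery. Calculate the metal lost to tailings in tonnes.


16.3622 tonnes

Total metal in feed:
= 8027 * 1.82 / 100 = 146.0914 tonnes
Metal recovered:
= 146.0914 * 88.8 / 100 = 129.7291632 tonnes
Metal lost to tailings:
= 146.0914 - 129.7291632
= 16.3622 tonnes


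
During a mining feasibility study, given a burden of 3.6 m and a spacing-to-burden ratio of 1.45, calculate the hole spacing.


5.22 m

Spacing = burden * ratio
= 3.6 * 1.45
= 5.22 m


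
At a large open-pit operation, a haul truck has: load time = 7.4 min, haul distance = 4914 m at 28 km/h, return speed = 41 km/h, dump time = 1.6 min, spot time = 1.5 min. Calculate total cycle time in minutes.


28.2212 min

Convert haul speed to m/min: 28 * 1000/60 = 466.6666667 m/min
Haul time = 4914 / 466.6666667 = 10.53 min
Convert return speed to m/min: 41 * 1000/60 = 683.3333333 m/min
Return time = 4914 / 683.3333333 = 7.191219512 min
Total cycle time:
= 7.4 + 10.53 + 1.6 + 7.191219512 + 1.5
= 28.2212 min


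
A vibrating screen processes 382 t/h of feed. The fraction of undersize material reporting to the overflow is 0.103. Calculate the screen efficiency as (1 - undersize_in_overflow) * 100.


89.7%

Screen efficiency = (1 - fraction of undersize in overflow) * 100
= (1 - 0.103) * 100
= 0.897 * 100
= 89.7%


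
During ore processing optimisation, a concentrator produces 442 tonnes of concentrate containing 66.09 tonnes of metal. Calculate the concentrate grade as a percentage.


Grade = (metal in concentrate / concentrate mass) * 100
= (66.09 / 442) * 100
= 0.1495248869 * 100
= 14.9525%

14.9525%


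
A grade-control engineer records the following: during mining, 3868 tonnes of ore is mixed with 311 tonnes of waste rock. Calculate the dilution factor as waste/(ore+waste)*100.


Total material = ore + waste
= 3868 + 311 = 4179 tonnes
Dilution = waste / total * 100
= 311 / 4179 * 100
= 0.07441971764 * 100
= 7.442%

7.442%


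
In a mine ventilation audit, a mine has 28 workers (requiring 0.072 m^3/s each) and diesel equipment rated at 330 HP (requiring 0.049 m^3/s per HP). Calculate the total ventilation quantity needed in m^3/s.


Airflow for workers:
Q_people = 28 * 0.072 = 2.016 m^3/s
Airflow for diesel equipment:
Q_diesel = 330 * 0.049 = 16.17 m^3/s
Total ventilation:
Q_total = 2.016 + 16.17
= 18.186 m^3/s

18.186 m^3/s


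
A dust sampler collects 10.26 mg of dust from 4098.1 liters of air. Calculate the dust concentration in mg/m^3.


2.5036 mg/m^3

Convert liters to m^3: 1 m^3 = 1000 L
Concentration = mass / volume * 1000
= 10.26 / 4098.1 * 1000
= 0.002503599229 * 1000
= 2.5036 mg/m^3


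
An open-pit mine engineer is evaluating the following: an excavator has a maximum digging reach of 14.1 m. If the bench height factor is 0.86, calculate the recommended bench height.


Bench height = reach * factor
= 14.1 * 0.86
= 12.126 m

12.126 m


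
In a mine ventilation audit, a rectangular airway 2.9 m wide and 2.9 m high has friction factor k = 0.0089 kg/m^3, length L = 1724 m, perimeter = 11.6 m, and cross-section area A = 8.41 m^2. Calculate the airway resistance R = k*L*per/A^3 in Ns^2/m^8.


0.2992 Ns^2/m^8

Compute the numerator:
k * L * per = 0.0089 * 1724 * 11.6
= 177.98576
Compute the denominator:
A^3 = 8.41^3 = 594.823321
Resistance:
R = 177.98576 / 594.823321
= 0.2992 Ns^2/m^8


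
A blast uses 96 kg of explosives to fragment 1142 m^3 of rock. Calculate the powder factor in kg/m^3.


0.0841 kg/m^3

Powder factor = explosive mass / rock volume
= 96 / 1142
= 0.0841 kg/m^3


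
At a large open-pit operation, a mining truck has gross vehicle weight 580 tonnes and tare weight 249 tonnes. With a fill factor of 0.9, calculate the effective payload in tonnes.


297.9 tonnes

Maximum payload = gross - tare
= 580 - 249 = 331 tonnes
Effective payload = max payload * fill factor
= 331 * 0.9
= 297.9 tonnes


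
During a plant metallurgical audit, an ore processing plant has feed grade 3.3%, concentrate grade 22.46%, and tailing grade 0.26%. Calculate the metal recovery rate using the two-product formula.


93.2001%

Using the two-product formula:
R = 100 * c * (f - t) / (f * (c - t))
Numerator = 100 * 22.46 * (3.3 - 0.26)
= 100 * 22.46 * 3.04
= 6827.84
Denominator = 3.3 * (22.46 - 0.26)
= 3.3 * 22.2
= 73.26
R = 6827.84 / 73.26
= 93.2001%


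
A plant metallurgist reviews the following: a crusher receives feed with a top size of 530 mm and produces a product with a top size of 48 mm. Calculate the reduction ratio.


Reduction ratio = feed size / product size
= 530 / 48
= 11.0417

11.0417


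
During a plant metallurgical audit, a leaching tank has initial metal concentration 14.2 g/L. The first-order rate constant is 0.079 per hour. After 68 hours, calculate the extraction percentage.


Compute the exponent:
-k * t = -0.079 * 68 = -5.372
Remaining concentration:
C = 14.2 * exp(-5.372)
= 14.2 * 0.00464483235
= 0.06595661937 g/L
Extracted = 14.2 - 0.06595661937 = 14.13404338 g/L
Extraction % = 14.13404338 / 14.2 * 100
= 99.5355%

99.5355%


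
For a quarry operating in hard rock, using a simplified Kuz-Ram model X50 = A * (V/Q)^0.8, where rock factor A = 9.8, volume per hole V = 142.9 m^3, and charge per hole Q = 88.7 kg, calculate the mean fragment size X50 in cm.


Compute V/Q:
V/Q = 142.9 / 88.7 = 1.611048478
Raise to the power 0.8:
(V/Q)^0.8 = 1.611048478^0.8 = 1.464491607
Multiply by A:
X50 = 9.8 * 1.464491607
= 14.352 cm

14.352 cm


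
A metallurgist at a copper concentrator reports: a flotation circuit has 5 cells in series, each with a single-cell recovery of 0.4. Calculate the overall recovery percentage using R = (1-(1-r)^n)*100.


92.224%

Complement of single-cell recovery:
1 - r = 1 - 0.4 = 0.6
Raise to power n:
(1 - r)^5 = 0.6^5 = 0.07776
Overall recovery:
R = (1 - 0.07776) * 100
= 92.224%


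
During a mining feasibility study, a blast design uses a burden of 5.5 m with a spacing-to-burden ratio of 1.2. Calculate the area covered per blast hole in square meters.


36.3 m^2

First, find the spacing:
Spacing = burden * ratio = 5.5 * 1.2
= 6.6 m
Then, calculate the area:
Area = burden * spacing = 5.5 * 6.6
= 36.3 m^2


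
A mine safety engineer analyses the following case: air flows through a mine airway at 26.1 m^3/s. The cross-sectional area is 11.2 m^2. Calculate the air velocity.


2.3304 m/s

Velocity = flow rate / cross-sectional area
= 26.1 / 11.2
= 2.3304 m/s


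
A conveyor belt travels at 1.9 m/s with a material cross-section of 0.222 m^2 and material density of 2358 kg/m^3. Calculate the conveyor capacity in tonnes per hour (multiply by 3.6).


3580.5758 t/h

Volumetric flow = speed * area
= 1.9 * 0.222 = 0.4218 m^3/s
Mass flow = volumetric * density
= 0.4218 * 2358 = 994.6044 kg/s
Convert to t/h: multiply by 3.6
Capacity = 994.6044 * 3.6
= 3580.5758 t/h


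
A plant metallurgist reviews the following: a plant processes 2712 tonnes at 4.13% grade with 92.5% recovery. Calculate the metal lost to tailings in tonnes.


Total metal in feed:
= 2712 * 4.13 / 100 = 112.0056 tonnes
Metal recovered:
= 112.0056 * 92.5 / 100 = 103.60518 tonnes
Metal lost to tailings:
= 112.0056 - 103.60518
= 8.4004 tonnes

8.4004 tonnes


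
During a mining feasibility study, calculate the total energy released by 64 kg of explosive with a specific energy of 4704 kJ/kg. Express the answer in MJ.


301.056 MJ

Energy = mass * specific_energy / 1000
= 64 * 4704 / 1000
= 301056 / 1000
= 301.056 MJ


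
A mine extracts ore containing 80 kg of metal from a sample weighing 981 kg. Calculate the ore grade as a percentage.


Ore grade = (metal mass / ore mass) * 100
= (80 / 981) * 100
= 0.08154943935 * 100
= 8.1549%

8.1549%


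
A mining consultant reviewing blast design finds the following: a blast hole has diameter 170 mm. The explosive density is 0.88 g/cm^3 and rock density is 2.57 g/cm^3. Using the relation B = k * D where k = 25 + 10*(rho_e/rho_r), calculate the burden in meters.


4.8321 m

First, compute k:
rho_e / rho_r = 0.88 / 2.57 = 0.3424124514
k = 25 + 10 * 0.3424124514 = 28.42412451
Then, compute burden:
B = k * D / 1000 = 28.42412451 * 170 / 1000
= 4832.101167 / 1000
= 4.8321 m


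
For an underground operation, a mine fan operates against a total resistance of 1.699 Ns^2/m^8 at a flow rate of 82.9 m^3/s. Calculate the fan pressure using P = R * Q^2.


Compute Q^2:
Q^2 = 82.9^2 = 6872.41
Compute pressure:
P = R * Q^2 = 1.699 * 6872.41
= 11676.2246 Pa

11676.2246 Pa


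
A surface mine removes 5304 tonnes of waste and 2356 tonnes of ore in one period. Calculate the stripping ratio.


2.2513

Stripping ratio = waste tonnage / ore tonnage
= 5304 / 2356
= 2.2513


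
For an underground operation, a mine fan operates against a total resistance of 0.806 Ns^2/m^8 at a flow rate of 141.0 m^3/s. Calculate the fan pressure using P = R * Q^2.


16024.086 Pa

Compute Q^2:
Q^2 = 141.0^2 = 19881.0
Compute pressure:
P = R * Q^2 = 0.806 * 19881.0
= 16024.086 Pa


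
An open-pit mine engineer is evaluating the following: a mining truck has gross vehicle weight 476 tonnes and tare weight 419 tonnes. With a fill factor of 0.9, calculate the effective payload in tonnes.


51.3 tonnes

Maximum payload = gross - tare
= 476 - 419 = 57 tonnes
Effective payload = max payload * fill factor
= 57 * 0.9
= 51.3 tonnes


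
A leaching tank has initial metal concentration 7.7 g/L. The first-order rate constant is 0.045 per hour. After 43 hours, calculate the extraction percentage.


85.5576%

Compute the exponent:
-k * t = -0.045 * 43 = -1.935
Remaining concentration:
C = 7.7 * exp(-1.935)
= 7.7 * 0.1444242688
= 1.11206687 g/L
Extracted = 7.7 - 1.11206687 = 6.58793313 g/L
Extraction % = 6.58793313 / 7.7 * 100
= 85.5576%


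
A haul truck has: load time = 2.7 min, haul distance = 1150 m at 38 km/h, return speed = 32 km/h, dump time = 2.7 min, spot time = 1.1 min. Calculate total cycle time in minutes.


10.472 min

Convert haul speed to m/min: 38 * 1000/60 = 633.3333333 m/min
Haul time = 1150 / 633.3333333 = 1.815789474 min
Convert return speed to m/min: 32 * 1000/60 = 533.3333333 m/min
Return time = 1150 / 533.3333333 = 2.15625 min
Total cycle time:
= 2.7 + 1.815789474 + 2.7 + 2.15625 + 1.1
= 10.472 min


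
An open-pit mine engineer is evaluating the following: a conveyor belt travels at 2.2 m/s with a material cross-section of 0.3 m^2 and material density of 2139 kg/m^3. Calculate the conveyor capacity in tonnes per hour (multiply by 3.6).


Volumetric flow = speed * area
= 2.2 * 0.3 = 0.66 m^3/s
Mass flow = volumetric * density
= 0.66 * 2139 = 1411.74 kg/s
Convert to t/h: multiply by 3.6
Capacity = 1411.74 * 3.6
= 5082.264 t/h

5082.264 t/h


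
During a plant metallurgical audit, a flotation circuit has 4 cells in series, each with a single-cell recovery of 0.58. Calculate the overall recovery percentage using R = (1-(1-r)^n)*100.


Complement of single-cell recovery:
1 - r = 1 - 0.58 = 0.42
Raise to power n:
(1 - r)^4 = 0.42^4 = 0.03111696
Overall recovery:
R = (1 - 0.03111696) * 100
= 96.8883%

96.8883%


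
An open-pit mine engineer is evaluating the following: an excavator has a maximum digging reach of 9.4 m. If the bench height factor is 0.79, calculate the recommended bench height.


7.426 m

Bench height = reach * factor
= 9.4 * 0.79
= 7.426 m


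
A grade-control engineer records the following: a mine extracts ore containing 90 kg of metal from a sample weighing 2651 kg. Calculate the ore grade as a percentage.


Ore grade = (metal mass / ore mass) * 100
= (90 / 2651) * 100
= 0.03394945304 * 100
= 3.3949%

3.3949%


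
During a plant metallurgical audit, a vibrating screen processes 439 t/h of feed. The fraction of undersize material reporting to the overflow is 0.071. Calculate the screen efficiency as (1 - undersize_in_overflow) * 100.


92.9%

Screen efficiency = (1 - fraction of undersize in overflow) * 100
= (1 - 0.071) * 100
= 0.929 * 100
= 92.9%


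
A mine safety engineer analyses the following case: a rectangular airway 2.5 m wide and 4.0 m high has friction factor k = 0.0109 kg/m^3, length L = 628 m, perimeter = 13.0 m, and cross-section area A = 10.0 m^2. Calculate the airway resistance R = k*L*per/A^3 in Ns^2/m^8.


0.089 Ns^2/m^8

Compute the numerator:
k * L * per = 0.0109 * 628 * 13.0
= 88.9876
Compute the denominator:
A^3 = 10.0^3 = 1000
Resistance:
R = 88.9876 / 1000
= 0.089 Ns^2/m^8


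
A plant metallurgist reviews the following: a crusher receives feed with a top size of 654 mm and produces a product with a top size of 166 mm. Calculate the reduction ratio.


3.9398

Reduction ratio = feed size / product size
= 654 / 166
= 3.9398


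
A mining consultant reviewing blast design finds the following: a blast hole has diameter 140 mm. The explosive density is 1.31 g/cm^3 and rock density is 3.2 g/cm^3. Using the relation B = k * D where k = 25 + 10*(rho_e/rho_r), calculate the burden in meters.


4.0731 m

First, compute k:
rho_e / rho_r = 1.31 / 3.2 = 0.409375
k = 25 + 10 * 0.409375 = 29.09375
Then, compute burden:
B = k * D / 1000 = 29.09375 * 140 / 1000
= 4073.125 / 1000
= 4.0731 m


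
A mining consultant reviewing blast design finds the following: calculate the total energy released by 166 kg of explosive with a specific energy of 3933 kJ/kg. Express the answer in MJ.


Energy = mass * specific_energy / 1000
= 166 * 3933 / 1000
= 652878 / 1000
= 652.878 MJ

652.878 MJ


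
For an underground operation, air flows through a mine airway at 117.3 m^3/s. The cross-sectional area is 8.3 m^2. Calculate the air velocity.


14.1325 m/s

Velocity = flow rate / cross-sectional area
= 117.3 / 8.3
= 14.1325 m/s


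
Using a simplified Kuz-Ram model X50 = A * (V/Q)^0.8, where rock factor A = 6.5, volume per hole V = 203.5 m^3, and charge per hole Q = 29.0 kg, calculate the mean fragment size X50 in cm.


Compute V/Q:
V/Q = 203.5 / 29.0 = 7.017241379
Raise to the power 0.8:
(V/Q)^0.8 = 7.017241379^0.8 = 4.752620451
Multiply by A:
X50 = 6.5 * 4.752620451
= 30.892 cm

30.892 cm


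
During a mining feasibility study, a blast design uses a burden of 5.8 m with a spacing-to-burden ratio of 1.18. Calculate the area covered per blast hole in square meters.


39.6952 m^2

First, find the spacing:
Spacing = burden * ratio = 5.8 * 1.18
= 6.844 m
Then, calculate the area:
Area = burden * spacing = 5.8 * 6.844
= 39.6952 m^2


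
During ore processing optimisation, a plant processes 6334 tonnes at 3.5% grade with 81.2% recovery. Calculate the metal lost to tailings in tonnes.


41.6777 tonnes

Total metal in feed:
= 6334 * 3.5 / 100 = 221.69 tonnes
Metal recovered:
= 221.69 * 81.2 / 100 = 180.01228 tonnes
Metal lost to tailings:
= 221.69 - 180.01228
= 41.6777 tonnes
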